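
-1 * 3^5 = -243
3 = 3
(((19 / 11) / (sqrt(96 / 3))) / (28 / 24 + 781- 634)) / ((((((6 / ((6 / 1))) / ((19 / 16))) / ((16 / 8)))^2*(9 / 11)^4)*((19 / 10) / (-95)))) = -228233225*sqrt(2) / 248863104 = -1.30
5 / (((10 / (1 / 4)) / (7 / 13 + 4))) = 0.57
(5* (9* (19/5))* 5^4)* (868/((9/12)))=123690000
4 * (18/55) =72/55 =1.31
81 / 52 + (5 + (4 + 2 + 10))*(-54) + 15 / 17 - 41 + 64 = -979967 / 884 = -1108.56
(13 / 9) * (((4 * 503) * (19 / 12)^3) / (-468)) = -3450077 / 139968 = -24.65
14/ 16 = 7/ 8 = 0.88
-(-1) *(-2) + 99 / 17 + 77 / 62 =5339 / 1054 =5.07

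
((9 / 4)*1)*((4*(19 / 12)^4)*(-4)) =-130321 / 576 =-226.25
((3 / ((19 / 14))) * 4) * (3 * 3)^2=13608 / 19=716.21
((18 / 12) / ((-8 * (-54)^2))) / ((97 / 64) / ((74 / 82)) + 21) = -37 / 13050315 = -0.00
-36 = -36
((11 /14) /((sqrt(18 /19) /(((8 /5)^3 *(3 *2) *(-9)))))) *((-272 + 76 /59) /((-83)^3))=-404794368 *sqrt(38) /29518503875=-0.08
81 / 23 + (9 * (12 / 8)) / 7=1755 / 322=5.45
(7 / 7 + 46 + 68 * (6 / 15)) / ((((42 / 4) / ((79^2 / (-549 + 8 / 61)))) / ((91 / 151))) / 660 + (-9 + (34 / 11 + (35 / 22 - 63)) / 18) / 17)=-24721532107272 / 240657018653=-102.73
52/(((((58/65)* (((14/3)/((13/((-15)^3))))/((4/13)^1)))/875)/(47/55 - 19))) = 674648/2871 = 234.99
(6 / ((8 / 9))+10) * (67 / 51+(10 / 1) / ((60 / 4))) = 6767 / 204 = 33.17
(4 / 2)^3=8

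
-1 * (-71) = 71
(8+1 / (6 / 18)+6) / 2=17 / 2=8.50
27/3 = 9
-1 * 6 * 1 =-6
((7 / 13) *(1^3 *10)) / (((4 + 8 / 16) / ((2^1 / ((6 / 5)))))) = 700 / 351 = 1.99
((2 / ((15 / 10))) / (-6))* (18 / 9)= -4 / 9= -0.44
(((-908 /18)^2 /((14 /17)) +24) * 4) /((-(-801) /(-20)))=-141247520 /454167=-311.00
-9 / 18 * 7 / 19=-7 / 38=-0.18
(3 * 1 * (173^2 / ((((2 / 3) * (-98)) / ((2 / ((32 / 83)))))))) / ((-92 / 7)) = 22356963 / 41216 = 542.43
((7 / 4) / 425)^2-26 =-75139951 / 2890000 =-26.00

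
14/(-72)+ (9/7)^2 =2573/1764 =1.46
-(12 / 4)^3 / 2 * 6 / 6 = -27 / 2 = -13.50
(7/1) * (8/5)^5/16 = 4.59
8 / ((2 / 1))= 4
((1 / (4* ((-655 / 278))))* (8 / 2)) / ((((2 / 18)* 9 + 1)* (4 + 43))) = -139 / 30785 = -0.00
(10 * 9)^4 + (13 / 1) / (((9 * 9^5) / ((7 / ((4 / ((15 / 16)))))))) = 743847338880455 / 11337408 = 65610000.00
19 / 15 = 1.27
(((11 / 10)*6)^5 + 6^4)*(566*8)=195543459504 / 3125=62573907.04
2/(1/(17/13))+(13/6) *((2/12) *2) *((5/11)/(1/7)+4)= 20083/2574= 7.80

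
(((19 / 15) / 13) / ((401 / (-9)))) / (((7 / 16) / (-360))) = 1.80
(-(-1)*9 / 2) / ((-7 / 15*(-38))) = 135 / 532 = 0.25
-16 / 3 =-5.33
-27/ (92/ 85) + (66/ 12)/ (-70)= -40289/ 1610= -25.02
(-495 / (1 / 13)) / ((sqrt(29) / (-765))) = 914136.37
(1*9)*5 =45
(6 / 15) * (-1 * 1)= -2 / 5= -0.40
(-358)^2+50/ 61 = 128164.82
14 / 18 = 7 / 9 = 0.78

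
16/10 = 8/5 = 1.60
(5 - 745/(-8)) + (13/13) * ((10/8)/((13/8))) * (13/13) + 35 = 13925/104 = 133.89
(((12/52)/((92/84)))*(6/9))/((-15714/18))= -14/87009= -0.00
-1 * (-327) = 327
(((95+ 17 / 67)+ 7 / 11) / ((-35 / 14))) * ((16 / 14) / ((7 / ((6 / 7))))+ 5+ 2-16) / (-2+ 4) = 214769169 / 1263955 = 169.92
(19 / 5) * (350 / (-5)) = -266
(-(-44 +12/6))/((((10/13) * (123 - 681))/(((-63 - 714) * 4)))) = 47138/155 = 304.12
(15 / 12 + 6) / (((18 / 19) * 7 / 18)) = 551 / 28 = 19.68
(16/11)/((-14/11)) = -8/7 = -1.14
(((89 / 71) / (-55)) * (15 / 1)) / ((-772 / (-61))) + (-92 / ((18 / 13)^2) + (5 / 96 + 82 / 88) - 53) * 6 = -39073218817 / 65116656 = -600.05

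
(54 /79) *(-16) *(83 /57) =-23904 /1501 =-15.93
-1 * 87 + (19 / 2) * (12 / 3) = -49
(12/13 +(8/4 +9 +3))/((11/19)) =3686/143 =25.78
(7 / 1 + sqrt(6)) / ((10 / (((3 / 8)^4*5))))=81*sqrt(6) / 8192 + 567 / 8192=0.09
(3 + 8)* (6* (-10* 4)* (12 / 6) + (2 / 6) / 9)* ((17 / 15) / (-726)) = 8.24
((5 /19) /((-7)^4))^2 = 25 /2081093161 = 0.00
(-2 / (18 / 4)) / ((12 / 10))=-10 / 27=-0.37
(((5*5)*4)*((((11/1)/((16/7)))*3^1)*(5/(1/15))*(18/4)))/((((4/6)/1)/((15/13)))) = 175415625/208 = 843344.35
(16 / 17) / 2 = 8 / 17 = 0.47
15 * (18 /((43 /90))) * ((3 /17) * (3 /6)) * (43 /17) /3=42.04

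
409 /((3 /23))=9407 /3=3135.67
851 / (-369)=-851 / 369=-2.31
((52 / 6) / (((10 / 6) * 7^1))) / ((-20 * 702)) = -1 / 18900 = -0.00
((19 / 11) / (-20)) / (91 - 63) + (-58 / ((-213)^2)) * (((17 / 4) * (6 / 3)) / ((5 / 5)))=-0.01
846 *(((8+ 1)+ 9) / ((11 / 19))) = 289332 / 11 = 26302.91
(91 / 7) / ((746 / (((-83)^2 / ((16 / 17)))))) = 1522469 / 11936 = 127.55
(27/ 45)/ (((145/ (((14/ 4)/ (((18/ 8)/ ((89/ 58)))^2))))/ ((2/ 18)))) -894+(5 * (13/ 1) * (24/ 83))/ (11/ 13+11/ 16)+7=-118329238271203/ 135272978775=-874.74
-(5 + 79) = -84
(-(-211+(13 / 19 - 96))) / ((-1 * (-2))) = 2910 / 19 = 153.16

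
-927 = -927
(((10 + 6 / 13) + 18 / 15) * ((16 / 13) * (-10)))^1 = -24256 / 169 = -143.53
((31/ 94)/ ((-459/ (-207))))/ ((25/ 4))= 1426/ 59925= 0.02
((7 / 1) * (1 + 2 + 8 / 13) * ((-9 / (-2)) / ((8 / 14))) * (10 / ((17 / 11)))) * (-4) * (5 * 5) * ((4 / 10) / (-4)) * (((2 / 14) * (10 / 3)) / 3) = 452375 / 221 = 2046.95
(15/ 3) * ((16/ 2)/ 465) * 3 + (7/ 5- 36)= -5323/ 155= -34.34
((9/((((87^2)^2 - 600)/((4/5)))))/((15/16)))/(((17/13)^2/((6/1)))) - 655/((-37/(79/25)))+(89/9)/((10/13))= 6321601062864301/91888949785950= 68.80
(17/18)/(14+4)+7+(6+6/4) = 4715/324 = 14.55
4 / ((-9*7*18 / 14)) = -4 / 81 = -0.05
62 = 62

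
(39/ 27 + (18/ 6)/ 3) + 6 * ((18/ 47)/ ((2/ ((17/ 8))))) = 8267/ 1692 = 4.89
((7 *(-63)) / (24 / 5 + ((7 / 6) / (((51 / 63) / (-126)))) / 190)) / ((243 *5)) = -31654 / 335259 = -0.09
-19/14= -1.36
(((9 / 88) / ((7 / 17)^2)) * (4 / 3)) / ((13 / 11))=867 / 1274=0.68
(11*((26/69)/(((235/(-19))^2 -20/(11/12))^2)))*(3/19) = 237362554/6239189236175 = 0.00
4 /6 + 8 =26 /3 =8.67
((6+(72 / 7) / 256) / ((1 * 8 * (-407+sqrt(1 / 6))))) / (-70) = 1353 * sqrt(6) / 124673937920+1652013 / 62336968960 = 0.00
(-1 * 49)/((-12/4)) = 16.33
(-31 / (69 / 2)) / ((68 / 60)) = -310 / 391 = -0.79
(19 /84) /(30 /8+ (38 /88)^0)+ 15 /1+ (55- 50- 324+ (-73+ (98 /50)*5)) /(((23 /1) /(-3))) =156733 /2415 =64.90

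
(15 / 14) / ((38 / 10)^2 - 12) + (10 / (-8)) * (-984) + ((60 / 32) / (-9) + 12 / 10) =63098513 / 51240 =1231.43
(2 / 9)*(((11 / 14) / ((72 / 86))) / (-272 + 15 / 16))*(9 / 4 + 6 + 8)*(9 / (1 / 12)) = -122980 / 91077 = -1.35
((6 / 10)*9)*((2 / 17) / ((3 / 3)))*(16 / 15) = 288 / 425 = 0.68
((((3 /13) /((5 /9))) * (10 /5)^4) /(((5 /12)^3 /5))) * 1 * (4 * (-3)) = -8957952 /1625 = -5512.59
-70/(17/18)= -1260/17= -74.12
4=4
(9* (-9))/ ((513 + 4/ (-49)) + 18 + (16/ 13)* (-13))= -3969/ 25231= -0.16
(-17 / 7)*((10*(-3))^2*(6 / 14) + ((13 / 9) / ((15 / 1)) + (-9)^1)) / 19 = -48.16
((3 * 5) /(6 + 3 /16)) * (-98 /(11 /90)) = -235200 /121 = -1943.80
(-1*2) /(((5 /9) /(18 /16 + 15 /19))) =-2619 /380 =-6.89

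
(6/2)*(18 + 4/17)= 930/17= 54.71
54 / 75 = 18 / 25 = 0.72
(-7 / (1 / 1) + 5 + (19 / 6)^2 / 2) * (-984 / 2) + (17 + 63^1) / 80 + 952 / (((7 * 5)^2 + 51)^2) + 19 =-446577970 / 305283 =-1462.83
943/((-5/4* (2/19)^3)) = -6468037/10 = -646803.70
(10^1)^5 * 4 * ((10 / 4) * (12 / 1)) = 12000000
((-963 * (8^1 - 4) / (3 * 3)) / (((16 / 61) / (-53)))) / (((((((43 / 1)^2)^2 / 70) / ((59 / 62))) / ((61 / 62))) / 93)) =130725595245 / 847862648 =154.18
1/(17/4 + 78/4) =0.04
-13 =-13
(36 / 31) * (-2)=-72 / 31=-2.32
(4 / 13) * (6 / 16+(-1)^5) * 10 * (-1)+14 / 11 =457 / 143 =3.20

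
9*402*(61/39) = 73566/13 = 5658.92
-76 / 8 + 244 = 469 / 2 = 234.50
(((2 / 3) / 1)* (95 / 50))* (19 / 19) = 19 / 15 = 1.27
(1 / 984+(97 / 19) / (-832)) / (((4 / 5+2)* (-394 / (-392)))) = -348425 / 191521824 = -0.00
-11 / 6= -1.83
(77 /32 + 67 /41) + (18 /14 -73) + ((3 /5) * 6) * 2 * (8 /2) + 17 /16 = -1736299 /45920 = -37.81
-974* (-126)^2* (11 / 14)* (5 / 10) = -6074838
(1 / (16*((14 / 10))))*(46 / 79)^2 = 2645 / 174748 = 0.02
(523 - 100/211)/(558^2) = 36751/21899268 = 0.00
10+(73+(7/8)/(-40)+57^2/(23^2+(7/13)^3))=8288381607/93004480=89.12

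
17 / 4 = 4.25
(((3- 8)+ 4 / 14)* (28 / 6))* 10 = -220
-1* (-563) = 563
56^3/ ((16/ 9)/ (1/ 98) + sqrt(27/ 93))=76827082752/ 76216615-42674688 * sqrt(31)/ 76216615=1004.89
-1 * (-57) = 57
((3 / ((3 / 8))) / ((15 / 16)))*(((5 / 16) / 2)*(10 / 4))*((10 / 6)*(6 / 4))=25 / 3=8.33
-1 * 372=-372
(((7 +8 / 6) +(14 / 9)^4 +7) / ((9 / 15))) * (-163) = -113299670 / 19683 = -5756.22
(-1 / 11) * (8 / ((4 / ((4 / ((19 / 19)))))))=-8 / 11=-0.73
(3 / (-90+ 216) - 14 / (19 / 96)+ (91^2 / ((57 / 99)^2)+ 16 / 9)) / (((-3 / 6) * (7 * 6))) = -1133133545 / 955206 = -1186.27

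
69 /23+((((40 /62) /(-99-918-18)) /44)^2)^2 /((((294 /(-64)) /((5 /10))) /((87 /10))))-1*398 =-2402492705833642725771007 /6082260014768715761445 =-395.00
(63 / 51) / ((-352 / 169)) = -0.59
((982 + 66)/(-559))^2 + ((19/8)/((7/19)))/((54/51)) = 3024786329/314980848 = 9.60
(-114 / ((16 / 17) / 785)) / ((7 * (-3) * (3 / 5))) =1267775 / 168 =7546.28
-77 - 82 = -159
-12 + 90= 78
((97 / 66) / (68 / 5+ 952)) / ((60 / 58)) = 2813 / 1911888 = 0.00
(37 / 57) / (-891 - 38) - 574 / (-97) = 30391433 / 5136441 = 5.92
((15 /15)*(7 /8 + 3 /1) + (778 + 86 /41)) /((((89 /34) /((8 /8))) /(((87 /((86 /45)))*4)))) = 17114152365 /313814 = 54535.97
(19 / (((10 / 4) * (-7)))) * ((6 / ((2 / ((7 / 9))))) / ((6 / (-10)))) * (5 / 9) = 2.35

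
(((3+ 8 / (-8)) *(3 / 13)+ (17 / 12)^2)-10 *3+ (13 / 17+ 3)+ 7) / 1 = -533587 / 31824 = -16.77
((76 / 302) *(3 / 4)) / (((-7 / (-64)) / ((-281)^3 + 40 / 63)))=-849890698144 / 22197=-38288538.91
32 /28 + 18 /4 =79 /14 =5.64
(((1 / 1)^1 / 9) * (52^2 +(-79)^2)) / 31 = 8945 / 279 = 32.06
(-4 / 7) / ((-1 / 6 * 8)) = 3 / 7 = 0.43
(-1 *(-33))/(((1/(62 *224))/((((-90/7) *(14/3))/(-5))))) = 5499648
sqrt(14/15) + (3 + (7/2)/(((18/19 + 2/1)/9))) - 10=sqrt(210)/15 + 59/16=4.65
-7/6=-1.17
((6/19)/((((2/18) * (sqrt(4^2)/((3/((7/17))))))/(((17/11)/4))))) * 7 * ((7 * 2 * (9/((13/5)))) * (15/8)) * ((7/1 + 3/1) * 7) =3871263375/43472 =89051.88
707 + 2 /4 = 707.50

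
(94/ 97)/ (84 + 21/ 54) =1692/ 147343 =0.01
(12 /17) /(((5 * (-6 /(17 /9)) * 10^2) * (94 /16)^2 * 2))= -16 /2485125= -0.00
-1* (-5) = 5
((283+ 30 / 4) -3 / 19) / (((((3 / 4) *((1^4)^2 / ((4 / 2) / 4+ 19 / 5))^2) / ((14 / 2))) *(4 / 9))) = 428400357 / 3800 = 112736.94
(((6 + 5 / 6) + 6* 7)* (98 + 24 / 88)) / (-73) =-316733 / 4818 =-65.74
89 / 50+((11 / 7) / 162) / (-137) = 3456578 / 1941975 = 1.78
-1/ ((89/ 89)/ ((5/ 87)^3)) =-125/ 658503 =-0.00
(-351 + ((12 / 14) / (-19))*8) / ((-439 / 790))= 36917490 / 58387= 632.29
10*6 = 60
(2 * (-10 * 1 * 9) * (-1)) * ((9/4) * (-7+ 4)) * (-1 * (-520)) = -631800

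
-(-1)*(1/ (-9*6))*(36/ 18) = -1/ 27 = -0.04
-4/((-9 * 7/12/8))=128/21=6.10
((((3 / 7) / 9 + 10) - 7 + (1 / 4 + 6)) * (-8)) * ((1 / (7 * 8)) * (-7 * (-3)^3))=-7029 / 28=-251.04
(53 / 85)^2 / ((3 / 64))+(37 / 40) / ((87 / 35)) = 8.67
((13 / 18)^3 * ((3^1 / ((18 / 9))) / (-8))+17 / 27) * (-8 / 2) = -17387 / 7776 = -2.24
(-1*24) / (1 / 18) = -432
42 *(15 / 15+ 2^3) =378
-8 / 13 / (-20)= 2 / 65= 0.03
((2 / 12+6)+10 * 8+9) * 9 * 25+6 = 42837 / 2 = 21418.50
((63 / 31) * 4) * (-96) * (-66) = 1596672 / 31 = 51505.55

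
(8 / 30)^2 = 16 / 225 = 0.07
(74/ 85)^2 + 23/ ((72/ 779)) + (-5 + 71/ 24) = 64391261/ 260100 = 247.56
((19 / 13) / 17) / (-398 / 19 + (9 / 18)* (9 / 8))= -5776 / 1369537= -0.00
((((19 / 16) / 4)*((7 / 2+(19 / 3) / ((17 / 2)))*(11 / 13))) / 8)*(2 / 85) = 90497 / 28853760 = 0.00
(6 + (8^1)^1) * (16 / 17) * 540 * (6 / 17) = 725760 / 289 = 2511.28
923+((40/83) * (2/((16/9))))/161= 923.00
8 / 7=1.14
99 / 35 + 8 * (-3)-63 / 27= -2468 / 105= -23.50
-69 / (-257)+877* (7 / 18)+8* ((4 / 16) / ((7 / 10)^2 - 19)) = 341.22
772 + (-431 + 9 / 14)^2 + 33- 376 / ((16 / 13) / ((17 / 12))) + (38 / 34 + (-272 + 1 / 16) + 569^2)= 20354641241 / 39984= 509069.66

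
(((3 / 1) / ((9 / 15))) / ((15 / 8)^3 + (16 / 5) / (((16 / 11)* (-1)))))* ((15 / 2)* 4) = 384000 / 11243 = 34.15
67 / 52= 1.29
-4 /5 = -0.80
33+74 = 107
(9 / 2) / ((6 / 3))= 9 / 4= 2.25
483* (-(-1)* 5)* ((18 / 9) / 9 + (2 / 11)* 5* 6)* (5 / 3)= 22848.99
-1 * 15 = -15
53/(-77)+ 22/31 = 51/2387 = 0.02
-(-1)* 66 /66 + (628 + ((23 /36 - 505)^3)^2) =35831464704803633324076793 /2176782336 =16460747642158206.73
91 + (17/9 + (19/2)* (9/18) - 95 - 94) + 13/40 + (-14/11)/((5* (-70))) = -1802443/19800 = -91.03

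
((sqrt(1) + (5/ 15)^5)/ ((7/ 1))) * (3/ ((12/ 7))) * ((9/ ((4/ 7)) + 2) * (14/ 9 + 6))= 73627/ 2187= 33.67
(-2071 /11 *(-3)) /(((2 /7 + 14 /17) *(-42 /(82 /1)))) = -994.14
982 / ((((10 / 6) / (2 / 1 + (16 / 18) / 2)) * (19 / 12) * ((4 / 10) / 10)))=432080 / 19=22741.05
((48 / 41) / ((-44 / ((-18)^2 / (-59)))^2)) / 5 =314928 / 86346205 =0.00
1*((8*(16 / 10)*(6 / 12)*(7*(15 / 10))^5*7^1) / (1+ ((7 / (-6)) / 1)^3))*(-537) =3316061302344 / 635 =5222143783.22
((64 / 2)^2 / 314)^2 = 262144 / 24649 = 10.64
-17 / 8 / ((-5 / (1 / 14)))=17 / 560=0.03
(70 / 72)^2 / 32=1225 / 41472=0.03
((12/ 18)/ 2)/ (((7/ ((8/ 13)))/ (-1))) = -8/ 273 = -0.03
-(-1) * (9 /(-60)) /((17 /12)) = -9 /85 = -0.11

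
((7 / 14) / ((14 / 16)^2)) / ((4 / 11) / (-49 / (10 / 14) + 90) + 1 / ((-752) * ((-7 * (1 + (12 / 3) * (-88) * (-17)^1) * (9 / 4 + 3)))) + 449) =127136338560 / 87413513800957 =0.00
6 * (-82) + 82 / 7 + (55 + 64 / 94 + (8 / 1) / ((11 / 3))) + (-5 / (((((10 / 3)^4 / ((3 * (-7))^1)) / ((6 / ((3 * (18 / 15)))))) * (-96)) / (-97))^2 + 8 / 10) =-1251195774839291 / 2964684800000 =-422.03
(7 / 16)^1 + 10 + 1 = 183 / 16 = 11.44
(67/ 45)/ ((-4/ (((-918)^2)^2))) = -1321730849772/ 5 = -264346169954.40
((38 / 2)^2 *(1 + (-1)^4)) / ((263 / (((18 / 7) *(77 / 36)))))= 3971 / 263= 15.10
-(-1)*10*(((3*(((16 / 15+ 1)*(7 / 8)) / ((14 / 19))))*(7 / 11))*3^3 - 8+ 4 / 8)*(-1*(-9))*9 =8482401 / 88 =96390.92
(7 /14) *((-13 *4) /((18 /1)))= -13 /9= -1.44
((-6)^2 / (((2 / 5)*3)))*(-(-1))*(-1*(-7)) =210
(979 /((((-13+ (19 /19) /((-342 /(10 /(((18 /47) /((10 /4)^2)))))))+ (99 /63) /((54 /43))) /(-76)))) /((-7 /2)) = -1832124096 /1053673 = -1738.80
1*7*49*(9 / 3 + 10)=4459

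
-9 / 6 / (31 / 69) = -207 / 62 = -3.34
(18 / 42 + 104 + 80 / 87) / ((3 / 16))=1026512 / 1827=561.86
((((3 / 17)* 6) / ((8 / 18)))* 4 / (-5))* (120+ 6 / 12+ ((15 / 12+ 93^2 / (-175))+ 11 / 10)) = -4163319 / 29750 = -139.94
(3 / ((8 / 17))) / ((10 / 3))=153 / 80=1.91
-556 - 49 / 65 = -36189 / 65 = -556.75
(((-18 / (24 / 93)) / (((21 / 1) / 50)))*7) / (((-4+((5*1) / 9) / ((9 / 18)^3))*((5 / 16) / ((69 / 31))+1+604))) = -115506 / 26723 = -4.32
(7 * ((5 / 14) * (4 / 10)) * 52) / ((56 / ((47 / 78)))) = 47 / 84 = 0.56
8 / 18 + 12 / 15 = 56 / 45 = 1.24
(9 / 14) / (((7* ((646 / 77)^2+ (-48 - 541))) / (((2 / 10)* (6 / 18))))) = -121 / 10249550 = -0.00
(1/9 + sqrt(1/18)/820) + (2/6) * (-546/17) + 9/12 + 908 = 898.16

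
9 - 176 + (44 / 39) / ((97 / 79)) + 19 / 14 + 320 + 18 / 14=8291821 / 52962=156.56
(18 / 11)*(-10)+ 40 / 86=-7520 / 473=-15.90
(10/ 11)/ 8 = 5/ 44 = 0.11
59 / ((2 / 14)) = 413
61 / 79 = 0.77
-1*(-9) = 9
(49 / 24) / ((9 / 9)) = 2.04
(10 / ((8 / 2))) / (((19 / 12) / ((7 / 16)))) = 0.69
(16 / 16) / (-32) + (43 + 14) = 1823 / 32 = 56.97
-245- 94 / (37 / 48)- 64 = -15945 / 37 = -430.95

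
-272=-272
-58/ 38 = -29/ 19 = -1.53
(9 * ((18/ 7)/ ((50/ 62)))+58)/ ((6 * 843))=7586/ 442575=0.02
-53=-53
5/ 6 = 0.83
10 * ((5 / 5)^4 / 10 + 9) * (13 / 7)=169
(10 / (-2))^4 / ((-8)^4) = 625 / 4096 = 0.15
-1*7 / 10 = -7 / 10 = -0.70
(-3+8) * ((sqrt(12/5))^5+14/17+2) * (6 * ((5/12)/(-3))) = -48.95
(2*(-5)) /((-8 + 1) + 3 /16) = 160 /109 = 1.47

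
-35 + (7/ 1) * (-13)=-126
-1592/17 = -93.65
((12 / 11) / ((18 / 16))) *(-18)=-17.45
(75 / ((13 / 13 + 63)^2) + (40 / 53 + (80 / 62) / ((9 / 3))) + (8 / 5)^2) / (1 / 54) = 17094290859 / 84121600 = 203.21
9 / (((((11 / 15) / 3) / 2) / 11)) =810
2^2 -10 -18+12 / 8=-45 / 2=-22.50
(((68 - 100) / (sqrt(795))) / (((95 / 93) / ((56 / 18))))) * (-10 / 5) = 55552 * sqrt(795) / 226575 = 6.91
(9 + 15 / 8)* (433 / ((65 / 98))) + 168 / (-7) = 1839639 / 260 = 7075.53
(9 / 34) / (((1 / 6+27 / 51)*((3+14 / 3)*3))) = 0.02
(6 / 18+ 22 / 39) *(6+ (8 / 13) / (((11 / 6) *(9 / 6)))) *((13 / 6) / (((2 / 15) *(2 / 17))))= 1323875 / 1716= 771.49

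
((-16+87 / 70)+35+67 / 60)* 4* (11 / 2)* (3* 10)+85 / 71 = 7006946 / 497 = 14098.48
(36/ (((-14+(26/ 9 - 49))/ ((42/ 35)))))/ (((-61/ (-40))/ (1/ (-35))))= 15552/ 1155035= 0.01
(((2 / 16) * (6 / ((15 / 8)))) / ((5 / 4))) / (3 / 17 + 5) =17 / 275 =0.06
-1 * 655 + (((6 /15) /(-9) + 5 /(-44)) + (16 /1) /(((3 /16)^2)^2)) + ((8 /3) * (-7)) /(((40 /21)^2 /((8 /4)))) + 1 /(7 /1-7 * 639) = 111055428839 /9043650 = 12279.93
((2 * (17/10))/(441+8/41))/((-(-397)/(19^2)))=251617/35906665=0.01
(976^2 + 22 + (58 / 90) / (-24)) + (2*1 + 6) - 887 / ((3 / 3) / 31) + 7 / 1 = 999125251 / 1080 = 925115.97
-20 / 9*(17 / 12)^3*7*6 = -171955 / 648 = -265.36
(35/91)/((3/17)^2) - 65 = -6160/117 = -52.65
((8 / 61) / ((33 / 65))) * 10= 5200 / 2013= 2.58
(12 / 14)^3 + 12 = 4332 / 343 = 12.63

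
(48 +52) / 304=25 / 76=0.33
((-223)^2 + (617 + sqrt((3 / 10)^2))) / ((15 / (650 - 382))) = 22488014 / 25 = 899520.56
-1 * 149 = -149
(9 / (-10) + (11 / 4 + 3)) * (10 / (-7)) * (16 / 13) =-776 / 91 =-8.53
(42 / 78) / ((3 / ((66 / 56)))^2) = 121 / 1456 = 0.08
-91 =-91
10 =10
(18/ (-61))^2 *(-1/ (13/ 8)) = -2592/ 48373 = -0.05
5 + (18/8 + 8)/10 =241/40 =6.02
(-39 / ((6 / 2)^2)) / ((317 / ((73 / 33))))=-949 / 31383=-0.03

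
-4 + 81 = 77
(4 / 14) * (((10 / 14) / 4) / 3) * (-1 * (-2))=5 / 147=0.03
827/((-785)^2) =827/616225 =0.00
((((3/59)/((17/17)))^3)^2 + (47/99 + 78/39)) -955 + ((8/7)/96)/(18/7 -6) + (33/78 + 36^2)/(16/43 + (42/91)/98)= 3431468448006356436797/1379173871461354848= 2488.06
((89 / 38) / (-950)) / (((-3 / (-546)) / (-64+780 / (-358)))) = 47970377 / 1615475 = 29.69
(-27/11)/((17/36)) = -972/187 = -5.20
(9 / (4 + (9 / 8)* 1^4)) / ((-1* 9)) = -8 / 41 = -0.20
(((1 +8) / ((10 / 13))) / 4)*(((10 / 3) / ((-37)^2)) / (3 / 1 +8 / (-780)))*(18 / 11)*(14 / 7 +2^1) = 136890 / 8779397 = 0.02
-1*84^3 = -592704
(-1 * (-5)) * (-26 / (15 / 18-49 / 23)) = 17940 / 179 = 100.22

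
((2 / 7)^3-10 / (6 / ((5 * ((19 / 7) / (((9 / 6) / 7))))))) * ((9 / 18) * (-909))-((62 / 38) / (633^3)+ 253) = 47711.40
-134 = -134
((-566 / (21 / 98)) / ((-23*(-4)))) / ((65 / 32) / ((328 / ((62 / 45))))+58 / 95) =-2962942080 / 63888043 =-46.38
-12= -12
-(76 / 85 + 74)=-6366 / 85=-74.89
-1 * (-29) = 29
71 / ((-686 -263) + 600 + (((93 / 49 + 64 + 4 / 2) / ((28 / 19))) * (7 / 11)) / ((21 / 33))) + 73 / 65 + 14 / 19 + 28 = 3041266107 / 102656905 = 29.63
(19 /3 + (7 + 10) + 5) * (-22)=-1870 /3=-623.33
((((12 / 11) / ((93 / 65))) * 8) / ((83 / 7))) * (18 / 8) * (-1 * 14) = -458640 / 28303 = -16.20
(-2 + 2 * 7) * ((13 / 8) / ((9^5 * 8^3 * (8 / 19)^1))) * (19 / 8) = 4693 / 1289945088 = 0.00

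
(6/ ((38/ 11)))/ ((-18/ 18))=-33/ 19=-1.74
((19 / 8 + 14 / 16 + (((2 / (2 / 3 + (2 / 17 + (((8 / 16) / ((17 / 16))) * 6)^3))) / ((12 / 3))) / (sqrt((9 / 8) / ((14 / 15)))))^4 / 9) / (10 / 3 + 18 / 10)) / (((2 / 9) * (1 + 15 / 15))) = 116645959684408272168961 / 81884798640114185210880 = 1.42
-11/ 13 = -0.85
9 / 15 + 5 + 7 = 63 / 5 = 12.60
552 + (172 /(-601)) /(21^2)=146302460 /265041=552.00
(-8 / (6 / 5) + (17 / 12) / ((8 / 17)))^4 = 187388721 / 1048576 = 178.71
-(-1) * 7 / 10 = 7 / 10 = 0.70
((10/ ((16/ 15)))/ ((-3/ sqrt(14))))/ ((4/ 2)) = -5.85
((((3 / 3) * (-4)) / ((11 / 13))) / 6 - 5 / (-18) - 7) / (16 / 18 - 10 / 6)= 1487 / 154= 9.66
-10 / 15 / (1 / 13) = -26 / 3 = -8.67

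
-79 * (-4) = 316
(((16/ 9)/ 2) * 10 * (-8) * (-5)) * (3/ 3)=3200/ 9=355.56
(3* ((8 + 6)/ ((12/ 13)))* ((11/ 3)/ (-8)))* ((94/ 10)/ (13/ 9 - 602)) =3003/ 9200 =0.33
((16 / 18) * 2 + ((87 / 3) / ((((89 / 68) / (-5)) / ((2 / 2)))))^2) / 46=437551568 / 1639647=266.86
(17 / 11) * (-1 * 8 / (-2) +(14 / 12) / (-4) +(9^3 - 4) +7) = 300169 / 264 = 1137.00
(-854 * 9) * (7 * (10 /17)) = -538020 /17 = -31648.24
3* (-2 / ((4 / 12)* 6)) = -3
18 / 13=1.38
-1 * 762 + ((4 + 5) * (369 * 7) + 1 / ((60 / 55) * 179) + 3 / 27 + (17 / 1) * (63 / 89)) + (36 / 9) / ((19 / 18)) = 22500.94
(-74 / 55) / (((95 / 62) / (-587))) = 2693156 / 5225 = 515.44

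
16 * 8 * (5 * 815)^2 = 2125520000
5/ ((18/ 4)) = 10/ 9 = 1.11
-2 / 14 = -1 / 7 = -0.14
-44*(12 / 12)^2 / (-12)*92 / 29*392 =396704 / 87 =4559.82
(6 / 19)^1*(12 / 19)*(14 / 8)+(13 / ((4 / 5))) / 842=447833 / 1215848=0.37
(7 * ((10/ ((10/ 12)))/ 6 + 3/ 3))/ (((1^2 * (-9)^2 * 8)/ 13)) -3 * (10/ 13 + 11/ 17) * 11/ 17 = -1889177/ 811512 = -2.33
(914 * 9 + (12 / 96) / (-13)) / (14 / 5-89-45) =-4277515 / 68224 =-62.70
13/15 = 0.87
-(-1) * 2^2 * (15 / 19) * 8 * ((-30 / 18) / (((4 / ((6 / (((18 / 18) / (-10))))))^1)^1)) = 12000 / 19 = 631.58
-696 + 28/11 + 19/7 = -53187/77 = -690.74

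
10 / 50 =1 / 5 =0.20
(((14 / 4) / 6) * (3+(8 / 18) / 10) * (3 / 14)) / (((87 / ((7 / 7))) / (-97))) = -13289 / 31320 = -0.42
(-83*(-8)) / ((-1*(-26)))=332 / 13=25.54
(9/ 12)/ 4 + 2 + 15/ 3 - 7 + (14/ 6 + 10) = 601/ 48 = 12.52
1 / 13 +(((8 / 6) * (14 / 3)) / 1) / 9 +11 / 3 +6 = 10988 / 1053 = 10.43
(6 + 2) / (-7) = -8 / 7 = -1.14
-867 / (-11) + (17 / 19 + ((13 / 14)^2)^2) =645979809 / 8028944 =80.46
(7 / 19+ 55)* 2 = 2104 / 19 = 110.74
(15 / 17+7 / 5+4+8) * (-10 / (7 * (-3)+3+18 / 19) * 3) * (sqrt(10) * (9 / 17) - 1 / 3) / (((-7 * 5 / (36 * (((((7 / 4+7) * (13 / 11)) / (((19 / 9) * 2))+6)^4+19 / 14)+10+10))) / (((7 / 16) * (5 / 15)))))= 169942778533101309913 / 26432133107466240 - 169942778533101309913 * sqrt(10) / 16642454178775040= -25861.89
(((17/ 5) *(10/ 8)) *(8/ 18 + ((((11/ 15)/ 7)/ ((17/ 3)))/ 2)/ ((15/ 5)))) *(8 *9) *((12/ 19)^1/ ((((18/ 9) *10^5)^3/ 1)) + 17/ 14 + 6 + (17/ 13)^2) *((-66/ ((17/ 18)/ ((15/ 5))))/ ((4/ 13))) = -1713285817155000015156228087/ 2057510000000000000000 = -832698.66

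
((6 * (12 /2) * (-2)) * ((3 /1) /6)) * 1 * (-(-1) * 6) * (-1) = 216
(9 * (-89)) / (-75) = 267 / 25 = 10.68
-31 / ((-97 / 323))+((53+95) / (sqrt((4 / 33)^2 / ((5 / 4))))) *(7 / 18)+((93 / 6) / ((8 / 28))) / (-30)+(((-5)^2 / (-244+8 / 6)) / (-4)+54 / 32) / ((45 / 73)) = 147160569 / 1412320+2849 *sqrt(5) / 12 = 635.08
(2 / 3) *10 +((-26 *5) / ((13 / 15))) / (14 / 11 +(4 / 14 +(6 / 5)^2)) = -125135 / 2886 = -43.36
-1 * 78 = -78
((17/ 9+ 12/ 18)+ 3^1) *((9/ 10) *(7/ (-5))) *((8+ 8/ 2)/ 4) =-21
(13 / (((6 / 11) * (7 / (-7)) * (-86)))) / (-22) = -13 / 1032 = -0.01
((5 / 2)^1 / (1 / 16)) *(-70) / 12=-233.33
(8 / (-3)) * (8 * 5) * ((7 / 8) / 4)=-70 / 3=-23.33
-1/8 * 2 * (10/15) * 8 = -4/3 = -1.33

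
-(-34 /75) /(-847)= -34 /63525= -0.00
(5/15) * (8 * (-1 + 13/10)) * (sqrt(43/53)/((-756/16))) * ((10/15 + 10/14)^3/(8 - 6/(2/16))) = 0.00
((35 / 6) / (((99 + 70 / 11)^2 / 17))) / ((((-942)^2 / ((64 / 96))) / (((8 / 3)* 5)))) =719950 / 8045859608667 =0.00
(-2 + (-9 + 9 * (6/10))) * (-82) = 459.20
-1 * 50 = -50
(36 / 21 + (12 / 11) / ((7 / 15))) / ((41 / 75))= 23400 / 3157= 7.41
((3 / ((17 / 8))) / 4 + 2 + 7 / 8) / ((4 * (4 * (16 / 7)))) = 3073 / 34816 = 0.09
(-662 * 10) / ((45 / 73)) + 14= -96526 / 9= -10725.11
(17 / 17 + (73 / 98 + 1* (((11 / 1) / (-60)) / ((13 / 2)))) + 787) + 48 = 7994828 / 9555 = 836.72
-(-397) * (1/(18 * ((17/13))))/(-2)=-5161/612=-8.43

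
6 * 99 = 594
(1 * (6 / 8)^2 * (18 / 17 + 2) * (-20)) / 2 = -17.21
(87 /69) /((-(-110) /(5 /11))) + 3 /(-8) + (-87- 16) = -2301425 /22264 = -103.37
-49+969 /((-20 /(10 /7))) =-1655 /14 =-118.21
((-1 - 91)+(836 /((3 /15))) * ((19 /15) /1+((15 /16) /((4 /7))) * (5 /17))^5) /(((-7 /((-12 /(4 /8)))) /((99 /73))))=43526850894997001633958593 /136942397014671360000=317847.88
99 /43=2.30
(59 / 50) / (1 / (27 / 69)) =531 / 1150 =0.46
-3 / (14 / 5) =-15 / 14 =-1.07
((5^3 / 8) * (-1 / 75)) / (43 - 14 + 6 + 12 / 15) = -25 / 4296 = -0.01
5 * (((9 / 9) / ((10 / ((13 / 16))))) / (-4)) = -13 / 128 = -0.10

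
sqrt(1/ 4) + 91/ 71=253/ 142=1.78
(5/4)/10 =1/8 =0.12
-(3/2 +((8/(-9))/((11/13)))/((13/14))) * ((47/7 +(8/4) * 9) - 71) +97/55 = 659/35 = 18.83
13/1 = 13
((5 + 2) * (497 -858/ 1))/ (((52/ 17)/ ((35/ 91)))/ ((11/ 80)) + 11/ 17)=-472549/ 10937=-43.21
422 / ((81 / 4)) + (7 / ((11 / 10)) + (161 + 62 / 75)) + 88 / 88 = 4232914 / 22275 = 190.03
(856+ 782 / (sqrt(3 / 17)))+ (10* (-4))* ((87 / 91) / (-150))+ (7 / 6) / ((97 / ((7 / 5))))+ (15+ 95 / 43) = 9946180633 / 11386830+ 782* sqrt(51) / 3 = 2735.01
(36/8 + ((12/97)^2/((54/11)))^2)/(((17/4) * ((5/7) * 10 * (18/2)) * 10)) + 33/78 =0.42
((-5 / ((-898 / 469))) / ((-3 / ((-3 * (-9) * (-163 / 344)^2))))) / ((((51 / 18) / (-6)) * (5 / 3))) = 3027989223 / 451629344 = 6.70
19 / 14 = 1.36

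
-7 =-7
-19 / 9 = -2.11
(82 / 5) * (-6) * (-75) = 7380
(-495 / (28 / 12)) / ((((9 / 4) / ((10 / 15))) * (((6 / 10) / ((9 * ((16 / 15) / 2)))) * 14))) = -1760 / 49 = -35.92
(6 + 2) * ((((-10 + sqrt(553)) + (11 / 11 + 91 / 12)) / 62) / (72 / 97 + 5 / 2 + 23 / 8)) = 0.47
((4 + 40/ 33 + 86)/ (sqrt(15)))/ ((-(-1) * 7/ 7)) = 602 * sqrt(15)/ 99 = 23.55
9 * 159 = 1431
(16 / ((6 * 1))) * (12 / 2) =16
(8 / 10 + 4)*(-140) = -672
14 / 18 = 7 / 9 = 0.78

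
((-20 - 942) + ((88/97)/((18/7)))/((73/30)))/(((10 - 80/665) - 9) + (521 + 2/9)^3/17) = -5613093820089/48608540844158122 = -0.00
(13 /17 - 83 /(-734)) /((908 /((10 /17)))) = 54765 /96305204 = 0.00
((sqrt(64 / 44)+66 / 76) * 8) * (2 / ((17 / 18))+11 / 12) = 6809 / 323+4952 * sqrt(11) / 561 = 50.36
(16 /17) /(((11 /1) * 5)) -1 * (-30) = 28066 /935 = 30.02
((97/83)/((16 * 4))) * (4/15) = 97/19920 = 0.00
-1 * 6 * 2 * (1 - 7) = 72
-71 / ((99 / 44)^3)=-4544 / 729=-6.23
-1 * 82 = -82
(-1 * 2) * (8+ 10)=-36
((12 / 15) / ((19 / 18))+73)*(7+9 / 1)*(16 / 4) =448448 / 95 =4720.51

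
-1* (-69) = 69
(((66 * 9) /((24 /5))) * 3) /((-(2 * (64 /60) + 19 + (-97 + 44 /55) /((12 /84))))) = 0.57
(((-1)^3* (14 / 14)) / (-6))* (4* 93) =62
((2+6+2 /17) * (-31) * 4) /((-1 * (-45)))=-5704 /255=-22.37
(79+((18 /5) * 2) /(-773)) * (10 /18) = 305299 /6957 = 43.88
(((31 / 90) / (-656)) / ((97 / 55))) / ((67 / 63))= -2387 / 8526688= -0.00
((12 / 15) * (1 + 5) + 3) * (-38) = -1482 / 5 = -296.40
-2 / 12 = -1 / 6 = -0.17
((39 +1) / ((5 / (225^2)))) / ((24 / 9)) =151875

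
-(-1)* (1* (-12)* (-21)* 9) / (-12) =-189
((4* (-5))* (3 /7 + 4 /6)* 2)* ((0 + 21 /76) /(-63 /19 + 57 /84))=280 /61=4.59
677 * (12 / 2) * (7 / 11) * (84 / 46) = 1194228 / 253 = 4720.27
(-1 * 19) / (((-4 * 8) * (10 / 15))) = 57 / 64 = 0.89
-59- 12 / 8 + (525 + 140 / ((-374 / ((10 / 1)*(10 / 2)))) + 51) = 185797 / 374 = 496.78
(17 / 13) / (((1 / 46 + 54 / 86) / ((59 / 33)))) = 1983934 / 551265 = 3.60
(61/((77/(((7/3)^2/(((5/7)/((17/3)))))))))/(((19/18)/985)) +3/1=20022203/627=31933.34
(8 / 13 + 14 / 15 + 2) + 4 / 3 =952 / 195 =4.88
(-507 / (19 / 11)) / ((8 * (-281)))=5577 / 42712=0.13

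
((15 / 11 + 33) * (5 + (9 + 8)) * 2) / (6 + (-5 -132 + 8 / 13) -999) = -3276 / 2447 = -1.34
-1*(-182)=182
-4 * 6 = -24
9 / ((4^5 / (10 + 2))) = 0.11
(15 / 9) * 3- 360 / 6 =-55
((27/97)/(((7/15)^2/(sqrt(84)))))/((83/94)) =1142100 *sqrt(21)/394499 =13.27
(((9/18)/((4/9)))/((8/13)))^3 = 1601613/262144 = 6.11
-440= -440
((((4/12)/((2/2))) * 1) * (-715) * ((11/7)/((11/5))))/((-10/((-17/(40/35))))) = -12155/48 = -253.23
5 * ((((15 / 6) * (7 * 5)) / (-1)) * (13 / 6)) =-11375 / 12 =-947.92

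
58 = 58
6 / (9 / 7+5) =21 / 22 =0.95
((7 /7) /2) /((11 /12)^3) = 864 /1331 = 0.65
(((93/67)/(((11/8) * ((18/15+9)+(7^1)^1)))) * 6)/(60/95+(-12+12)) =17670/31691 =0.56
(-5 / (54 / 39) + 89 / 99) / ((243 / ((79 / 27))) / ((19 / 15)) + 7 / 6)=-268679 / 6610967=-0.04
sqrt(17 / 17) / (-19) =-1 / 19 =-0.05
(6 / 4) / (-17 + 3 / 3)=-3 / 32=-0.09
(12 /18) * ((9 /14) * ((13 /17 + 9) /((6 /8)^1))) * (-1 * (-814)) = 540496 /119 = 4541.98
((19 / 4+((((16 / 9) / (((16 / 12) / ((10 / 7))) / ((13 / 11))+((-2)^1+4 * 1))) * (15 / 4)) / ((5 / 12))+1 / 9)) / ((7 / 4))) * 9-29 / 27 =53.42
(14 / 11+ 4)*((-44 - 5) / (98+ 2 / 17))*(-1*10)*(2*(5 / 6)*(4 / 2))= 1207850 / 13761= 87.77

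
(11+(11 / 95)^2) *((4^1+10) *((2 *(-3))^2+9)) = 12523896 / 1805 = 6938.45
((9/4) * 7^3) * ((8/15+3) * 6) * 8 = 654444/5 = 130888.80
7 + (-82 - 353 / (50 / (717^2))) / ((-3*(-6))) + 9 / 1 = -181463117 / 900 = -201625.69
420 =420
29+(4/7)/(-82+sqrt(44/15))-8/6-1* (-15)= 42.66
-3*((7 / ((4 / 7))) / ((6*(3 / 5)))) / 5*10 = -245 / 12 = -20.42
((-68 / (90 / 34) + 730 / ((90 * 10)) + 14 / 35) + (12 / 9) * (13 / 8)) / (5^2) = -0.89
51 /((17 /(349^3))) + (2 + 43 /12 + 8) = 1530307927 /12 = 127525660.58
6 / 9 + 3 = 11 / 3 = 3.67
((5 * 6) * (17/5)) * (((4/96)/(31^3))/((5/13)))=221/595820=0.00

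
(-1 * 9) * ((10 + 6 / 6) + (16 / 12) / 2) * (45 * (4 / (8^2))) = -4725 / 16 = -295.31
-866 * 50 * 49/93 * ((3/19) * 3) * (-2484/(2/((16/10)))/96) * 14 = 1844605980/589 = 3131758.88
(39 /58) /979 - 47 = -2668715 /56782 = -47.00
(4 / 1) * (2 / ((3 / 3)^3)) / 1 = 8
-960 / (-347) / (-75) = -64 / 1735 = -0.04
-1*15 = -15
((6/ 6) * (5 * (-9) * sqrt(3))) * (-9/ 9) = 45 * sqrt(3) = 77.94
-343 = -343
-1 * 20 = -20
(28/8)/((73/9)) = 63/146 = 0.43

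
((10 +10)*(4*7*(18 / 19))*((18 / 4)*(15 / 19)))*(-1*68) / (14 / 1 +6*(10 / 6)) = -1927800 / 361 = -5340.17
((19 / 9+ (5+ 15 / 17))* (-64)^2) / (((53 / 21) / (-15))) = -175329280 / 901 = -194594.10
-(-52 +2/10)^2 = -67081/25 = -2683.24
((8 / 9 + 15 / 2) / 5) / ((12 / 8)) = 151 / 135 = 1.12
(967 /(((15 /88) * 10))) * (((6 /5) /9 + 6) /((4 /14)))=13700456 /1125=12178.18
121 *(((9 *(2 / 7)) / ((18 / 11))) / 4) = 1331 / 28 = 47.54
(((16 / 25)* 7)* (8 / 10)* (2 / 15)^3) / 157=3584 / 66234375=0.00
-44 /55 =-4 /5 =-0.80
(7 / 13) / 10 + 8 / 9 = 1103 / 1170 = 0.94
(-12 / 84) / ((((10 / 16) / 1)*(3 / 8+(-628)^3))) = 64 / 69348482455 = 0.00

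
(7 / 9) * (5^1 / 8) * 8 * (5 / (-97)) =-175 / 873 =-0.20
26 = 26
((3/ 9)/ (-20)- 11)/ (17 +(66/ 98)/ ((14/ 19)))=-226723/ 368670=-0.61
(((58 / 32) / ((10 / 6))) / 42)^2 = 841 / 1254400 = 0.00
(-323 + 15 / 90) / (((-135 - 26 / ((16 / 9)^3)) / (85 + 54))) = 275704832 / 857871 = 321.38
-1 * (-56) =56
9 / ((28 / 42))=27 / 2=13.50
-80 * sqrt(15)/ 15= -16 * sqrt(15)/ 3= -20.66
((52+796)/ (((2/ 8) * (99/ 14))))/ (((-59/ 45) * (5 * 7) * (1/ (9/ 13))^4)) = -44509824/ 18536089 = -2.40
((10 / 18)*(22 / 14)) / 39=0.02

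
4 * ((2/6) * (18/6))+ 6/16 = 35/8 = 4.38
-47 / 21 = -2.24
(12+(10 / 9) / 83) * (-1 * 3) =-8974 / 249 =-36.04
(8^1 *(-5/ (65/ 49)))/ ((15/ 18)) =-2352/ 65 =-36.18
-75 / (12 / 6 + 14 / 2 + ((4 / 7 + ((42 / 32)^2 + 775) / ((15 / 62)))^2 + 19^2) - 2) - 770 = -770.00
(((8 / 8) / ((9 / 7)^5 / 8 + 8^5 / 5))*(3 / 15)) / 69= 134456 / 304024312257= 0.00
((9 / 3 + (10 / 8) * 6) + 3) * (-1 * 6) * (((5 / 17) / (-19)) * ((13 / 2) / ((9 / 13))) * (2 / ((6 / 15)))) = 38025 / 646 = 58.86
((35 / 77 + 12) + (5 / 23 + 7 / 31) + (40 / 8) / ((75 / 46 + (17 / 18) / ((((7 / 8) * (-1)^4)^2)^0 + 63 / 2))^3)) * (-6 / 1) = -83.95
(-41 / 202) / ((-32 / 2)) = 0.01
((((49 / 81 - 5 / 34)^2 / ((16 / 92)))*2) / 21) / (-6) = -36572783 / 1911298032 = -0.02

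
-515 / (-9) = 515 / 9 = 57.22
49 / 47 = 1.04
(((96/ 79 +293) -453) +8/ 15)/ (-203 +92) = 187528/ 131535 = 1.43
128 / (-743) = -128 / 743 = -0.17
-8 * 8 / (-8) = 8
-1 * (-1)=1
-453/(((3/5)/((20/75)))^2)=-2416/27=-89.48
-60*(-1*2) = 120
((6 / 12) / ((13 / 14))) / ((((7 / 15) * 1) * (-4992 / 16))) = -5 / 1352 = -0.00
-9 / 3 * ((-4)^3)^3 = 786432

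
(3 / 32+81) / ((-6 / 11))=-9515 / 64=-148.67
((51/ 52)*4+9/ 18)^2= 13225/ 676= 19.56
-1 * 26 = -26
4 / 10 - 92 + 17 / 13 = -5869 / 65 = -90.29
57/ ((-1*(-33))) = 19/ 11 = 1.73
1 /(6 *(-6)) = -1 /36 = -0.03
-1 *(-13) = 13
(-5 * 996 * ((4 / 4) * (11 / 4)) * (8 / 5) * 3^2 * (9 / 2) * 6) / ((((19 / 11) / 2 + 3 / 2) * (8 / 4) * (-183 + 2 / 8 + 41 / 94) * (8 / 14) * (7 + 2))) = 178423938 / 148525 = 1201.31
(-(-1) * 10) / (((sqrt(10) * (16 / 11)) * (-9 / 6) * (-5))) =11 * sqrt(10) / 120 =0.29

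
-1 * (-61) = 61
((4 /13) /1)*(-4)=-1.23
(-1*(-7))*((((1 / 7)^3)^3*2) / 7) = 2 / 40353607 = 0.00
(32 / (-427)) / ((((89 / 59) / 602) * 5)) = -162368 / 27145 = -5.98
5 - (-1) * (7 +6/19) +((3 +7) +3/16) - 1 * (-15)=11401/304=37.50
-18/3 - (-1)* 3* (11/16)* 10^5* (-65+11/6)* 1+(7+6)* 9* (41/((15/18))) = -13022374.60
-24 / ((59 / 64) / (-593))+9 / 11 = 10019859 / 649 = 15438.92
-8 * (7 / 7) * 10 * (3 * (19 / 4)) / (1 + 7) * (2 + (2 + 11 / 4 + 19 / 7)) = -75525 / 56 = -1348.66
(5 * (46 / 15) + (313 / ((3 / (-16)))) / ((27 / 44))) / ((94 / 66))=-2410210 / 1269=-1899.30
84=84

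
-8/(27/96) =-256/9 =-28.44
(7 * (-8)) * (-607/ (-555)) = -33992/ 555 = -61.25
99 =99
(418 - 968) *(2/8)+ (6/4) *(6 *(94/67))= -16733/134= -124.87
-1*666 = -666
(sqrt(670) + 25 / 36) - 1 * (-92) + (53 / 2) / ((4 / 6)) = sqrt(670) + 1192 / 9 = 158.33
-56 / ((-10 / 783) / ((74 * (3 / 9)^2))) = 180264 / 5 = 36052.80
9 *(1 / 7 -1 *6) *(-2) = 738 / 7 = 105.43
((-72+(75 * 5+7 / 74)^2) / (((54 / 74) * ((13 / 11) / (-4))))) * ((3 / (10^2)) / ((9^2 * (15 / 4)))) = -64.42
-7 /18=-0.39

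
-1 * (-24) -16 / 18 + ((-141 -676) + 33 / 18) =-14257 / 18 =-792.06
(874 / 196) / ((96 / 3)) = 437 / 3136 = 0.14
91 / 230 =0.40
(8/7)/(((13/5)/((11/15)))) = 88/273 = 0.32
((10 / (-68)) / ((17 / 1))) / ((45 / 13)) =-13 / 5202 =-0.00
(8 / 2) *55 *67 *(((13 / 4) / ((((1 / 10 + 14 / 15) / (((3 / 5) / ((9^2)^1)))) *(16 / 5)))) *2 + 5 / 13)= 85363025 / 14508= 5883.86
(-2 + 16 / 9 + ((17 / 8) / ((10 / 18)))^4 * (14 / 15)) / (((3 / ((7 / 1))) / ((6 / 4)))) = 80463648307 / 115200000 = 698.47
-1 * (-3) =3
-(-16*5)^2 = -6400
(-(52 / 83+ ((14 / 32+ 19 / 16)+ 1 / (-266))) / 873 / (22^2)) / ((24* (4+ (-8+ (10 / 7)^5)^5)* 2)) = 38029449172736574957841703 / 11053875685373194185645249417320448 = 0.00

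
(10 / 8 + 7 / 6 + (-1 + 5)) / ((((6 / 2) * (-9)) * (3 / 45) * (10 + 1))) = -35 / 108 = -0.32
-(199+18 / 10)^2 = -1008016 / 25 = -40320.64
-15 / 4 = -3.75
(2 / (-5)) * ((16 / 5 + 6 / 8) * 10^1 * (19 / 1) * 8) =-12008 / 5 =-2401.60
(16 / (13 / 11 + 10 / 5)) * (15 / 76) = 132 / 133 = 0.99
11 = 11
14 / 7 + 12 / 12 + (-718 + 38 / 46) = -16426 / 23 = -714.17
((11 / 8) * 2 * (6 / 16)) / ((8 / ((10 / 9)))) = 0.14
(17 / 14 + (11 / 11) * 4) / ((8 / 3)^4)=5913 / 57344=0.10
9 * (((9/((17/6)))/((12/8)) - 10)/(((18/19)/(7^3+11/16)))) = -7000227/272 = -25736.13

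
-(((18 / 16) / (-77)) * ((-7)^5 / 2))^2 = -466948881 / 30976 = -15074.54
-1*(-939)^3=827936019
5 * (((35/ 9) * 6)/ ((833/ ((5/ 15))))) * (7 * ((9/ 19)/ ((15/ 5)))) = 50/ 969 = 0.05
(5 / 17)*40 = 200 / 17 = 11.76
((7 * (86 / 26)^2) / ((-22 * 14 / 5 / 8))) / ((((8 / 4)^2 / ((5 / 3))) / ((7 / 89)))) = -323575 / 992706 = -0.33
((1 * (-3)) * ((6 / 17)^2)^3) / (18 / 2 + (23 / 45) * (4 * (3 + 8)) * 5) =-1259712 / 26382362917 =-0.00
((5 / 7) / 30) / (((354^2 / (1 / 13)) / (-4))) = -1 / 17105634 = -0.00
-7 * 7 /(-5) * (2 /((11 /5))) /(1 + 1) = 49 /11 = 4.45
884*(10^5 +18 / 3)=88405304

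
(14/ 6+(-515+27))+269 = -650/ 3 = -216.67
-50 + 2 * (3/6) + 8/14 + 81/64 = -21129/448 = -47.16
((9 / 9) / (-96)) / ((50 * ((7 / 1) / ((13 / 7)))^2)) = -169 / 11524800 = -0.00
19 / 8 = 2.38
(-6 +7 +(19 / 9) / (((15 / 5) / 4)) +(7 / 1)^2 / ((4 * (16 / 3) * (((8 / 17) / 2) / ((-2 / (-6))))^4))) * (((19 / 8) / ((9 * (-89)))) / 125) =-109821539 / 354336768000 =-0.00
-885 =-885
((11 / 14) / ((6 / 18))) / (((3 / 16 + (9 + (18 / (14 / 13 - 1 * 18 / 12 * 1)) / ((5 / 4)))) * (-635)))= 968 / 6479921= 0.00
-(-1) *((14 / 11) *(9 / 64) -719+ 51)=-235073 / 352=-667.82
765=765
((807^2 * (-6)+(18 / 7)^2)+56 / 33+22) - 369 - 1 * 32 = -3907864.69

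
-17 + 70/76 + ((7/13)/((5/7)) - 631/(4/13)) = -2066.08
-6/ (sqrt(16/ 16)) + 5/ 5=-5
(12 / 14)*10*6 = 360 / 7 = 51.43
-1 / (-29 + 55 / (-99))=9 / 266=0.03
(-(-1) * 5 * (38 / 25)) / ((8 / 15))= 57 / 4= 14.25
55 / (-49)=-55 / 49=-1.12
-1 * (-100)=100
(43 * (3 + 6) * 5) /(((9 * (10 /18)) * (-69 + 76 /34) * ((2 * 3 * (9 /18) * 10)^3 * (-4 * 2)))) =731 /27240000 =0.00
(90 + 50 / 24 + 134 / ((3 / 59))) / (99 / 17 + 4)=556393 / 2004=277.64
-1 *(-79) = 79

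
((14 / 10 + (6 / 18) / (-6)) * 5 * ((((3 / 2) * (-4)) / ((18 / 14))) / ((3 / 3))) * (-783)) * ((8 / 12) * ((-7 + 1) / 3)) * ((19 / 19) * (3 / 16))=-24563 / 4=-6140.75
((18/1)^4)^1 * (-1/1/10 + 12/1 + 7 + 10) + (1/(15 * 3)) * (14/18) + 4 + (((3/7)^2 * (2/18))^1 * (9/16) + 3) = 963296439901/317520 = 3033813.43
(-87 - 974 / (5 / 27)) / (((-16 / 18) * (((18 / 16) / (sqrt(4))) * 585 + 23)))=481194 / 28165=17.08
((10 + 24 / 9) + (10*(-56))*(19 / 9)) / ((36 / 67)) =-352621 / 162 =-2176.67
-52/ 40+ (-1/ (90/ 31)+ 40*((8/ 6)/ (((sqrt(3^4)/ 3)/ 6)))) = 4726/ 45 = 105.02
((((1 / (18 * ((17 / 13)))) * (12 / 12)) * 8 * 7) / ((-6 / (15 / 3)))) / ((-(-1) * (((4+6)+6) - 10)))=-455 / 1377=-0.33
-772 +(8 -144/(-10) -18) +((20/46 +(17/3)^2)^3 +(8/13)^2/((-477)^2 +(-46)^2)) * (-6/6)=-12131300145655562951/344234770178715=-35241.36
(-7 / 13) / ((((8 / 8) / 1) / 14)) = -7.54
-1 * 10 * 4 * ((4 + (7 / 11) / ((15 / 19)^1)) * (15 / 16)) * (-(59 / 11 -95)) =-1954745 / 121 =-16154.92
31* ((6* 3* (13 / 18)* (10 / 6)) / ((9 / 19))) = 38285 / 27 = 1417.96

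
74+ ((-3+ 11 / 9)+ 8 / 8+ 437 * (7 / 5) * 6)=168481 / 45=3744.02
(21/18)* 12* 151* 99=209286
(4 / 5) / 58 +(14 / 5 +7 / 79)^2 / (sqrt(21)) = 2 / 145 +185983 *sqrt(21) / 468075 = 1.83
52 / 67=0.78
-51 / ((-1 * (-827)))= -51 / 827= -0.06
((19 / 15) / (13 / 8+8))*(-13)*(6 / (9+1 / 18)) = -71136 / 62755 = -1.13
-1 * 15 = -15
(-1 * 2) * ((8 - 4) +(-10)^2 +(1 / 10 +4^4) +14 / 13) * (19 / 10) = -1372.47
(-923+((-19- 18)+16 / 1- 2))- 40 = -986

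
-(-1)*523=523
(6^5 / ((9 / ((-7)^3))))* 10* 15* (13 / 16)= -36117900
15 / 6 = 5 / 2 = 2.50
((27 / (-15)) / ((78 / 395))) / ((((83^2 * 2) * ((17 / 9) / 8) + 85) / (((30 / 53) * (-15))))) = 0.02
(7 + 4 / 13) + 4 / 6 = 311 / 39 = 7.97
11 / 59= 0.19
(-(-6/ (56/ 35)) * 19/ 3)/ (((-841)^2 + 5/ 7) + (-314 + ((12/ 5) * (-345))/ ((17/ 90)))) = 11305/ 334430072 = 0.00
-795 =-795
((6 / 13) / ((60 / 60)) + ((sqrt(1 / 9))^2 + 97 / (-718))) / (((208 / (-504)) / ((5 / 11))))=-1286495 / 2669524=-0.48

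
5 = 5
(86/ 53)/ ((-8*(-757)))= 43/ 160484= 0.00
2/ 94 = 1/ 47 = 0.02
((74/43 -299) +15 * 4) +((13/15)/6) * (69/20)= -6108943/25800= -236.78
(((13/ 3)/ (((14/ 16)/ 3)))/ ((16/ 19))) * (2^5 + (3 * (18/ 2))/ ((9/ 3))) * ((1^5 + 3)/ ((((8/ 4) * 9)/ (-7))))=-10127/ 9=-1125.22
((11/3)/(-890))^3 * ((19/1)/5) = -25289/95170815000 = -0.00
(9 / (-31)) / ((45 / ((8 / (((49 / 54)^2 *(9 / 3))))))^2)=-6718464 / 4467720775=-0.00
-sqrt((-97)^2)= -97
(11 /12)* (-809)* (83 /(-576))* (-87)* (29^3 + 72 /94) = -24554030323867 /108288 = -226747472.70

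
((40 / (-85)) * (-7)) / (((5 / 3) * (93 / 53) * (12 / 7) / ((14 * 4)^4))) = 51080372224 / 7905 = 6461780.17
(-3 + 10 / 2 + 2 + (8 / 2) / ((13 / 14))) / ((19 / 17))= 1836 / 247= 7.43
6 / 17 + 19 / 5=4.15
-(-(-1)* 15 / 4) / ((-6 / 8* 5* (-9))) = -1 / 9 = -0.11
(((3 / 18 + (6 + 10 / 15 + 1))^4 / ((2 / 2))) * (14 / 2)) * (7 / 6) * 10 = 1195521845 / 3888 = 307490.19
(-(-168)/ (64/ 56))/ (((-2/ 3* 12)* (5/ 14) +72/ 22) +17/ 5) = 38.53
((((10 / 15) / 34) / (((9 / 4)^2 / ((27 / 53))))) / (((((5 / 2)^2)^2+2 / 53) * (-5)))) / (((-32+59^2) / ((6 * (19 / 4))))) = -2432 / 29161415715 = -0.00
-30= -30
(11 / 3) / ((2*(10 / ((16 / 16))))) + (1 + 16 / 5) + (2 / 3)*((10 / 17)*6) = 6871 / 1020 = 6.74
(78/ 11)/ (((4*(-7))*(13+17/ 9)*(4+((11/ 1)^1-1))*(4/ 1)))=-351/ 1155616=-0.00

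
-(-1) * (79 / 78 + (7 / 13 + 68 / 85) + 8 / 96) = 633 / 260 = 2.43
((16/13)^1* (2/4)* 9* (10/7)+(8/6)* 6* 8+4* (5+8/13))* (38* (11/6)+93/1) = 4190944/273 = 15351.44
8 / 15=0.53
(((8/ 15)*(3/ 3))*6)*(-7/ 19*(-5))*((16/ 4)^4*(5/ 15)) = 28672/ 57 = 503.02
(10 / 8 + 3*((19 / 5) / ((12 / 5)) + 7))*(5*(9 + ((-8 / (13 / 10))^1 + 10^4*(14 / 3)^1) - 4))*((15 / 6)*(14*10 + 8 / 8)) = 57738072375 / 26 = 2220695091.35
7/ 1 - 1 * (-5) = 12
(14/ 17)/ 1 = 14/ 17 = 0.82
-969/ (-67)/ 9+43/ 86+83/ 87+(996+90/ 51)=66116547/ 66062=1000.83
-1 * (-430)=430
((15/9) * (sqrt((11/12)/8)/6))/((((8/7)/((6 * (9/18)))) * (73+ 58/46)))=115 * sqrt(66)/281088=0.00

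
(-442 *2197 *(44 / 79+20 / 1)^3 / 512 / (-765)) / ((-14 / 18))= -68264274442 / 2465195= -27691.23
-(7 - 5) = -2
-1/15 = -0.07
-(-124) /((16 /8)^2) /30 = 1.03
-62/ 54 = -31/ 27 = -1.15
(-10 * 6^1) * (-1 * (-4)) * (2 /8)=-60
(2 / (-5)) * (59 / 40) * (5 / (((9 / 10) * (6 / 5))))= -2.73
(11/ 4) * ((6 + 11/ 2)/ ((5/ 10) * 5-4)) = -253/ 12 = -21.08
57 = 57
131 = 131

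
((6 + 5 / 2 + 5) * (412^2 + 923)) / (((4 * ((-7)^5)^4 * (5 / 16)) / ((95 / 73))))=3573558 / 118874192647462777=0.00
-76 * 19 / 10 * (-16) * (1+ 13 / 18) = 3979.02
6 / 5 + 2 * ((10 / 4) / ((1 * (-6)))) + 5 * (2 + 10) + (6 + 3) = 2081 / 30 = 69.37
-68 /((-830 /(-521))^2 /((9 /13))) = -41530473 /2238925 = -18.55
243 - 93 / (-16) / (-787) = 242.99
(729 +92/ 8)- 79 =1323/ 2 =661.50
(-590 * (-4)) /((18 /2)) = 2360 /9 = 262.22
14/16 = 7/8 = 0.88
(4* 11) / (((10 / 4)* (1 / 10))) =176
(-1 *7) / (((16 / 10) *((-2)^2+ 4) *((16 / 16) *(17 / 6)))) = -105 / 544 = -0.19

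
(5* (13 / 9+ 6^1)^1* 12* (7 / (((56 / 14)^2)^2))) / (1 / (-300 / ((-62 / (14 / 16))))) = 410375 / 7936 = 51.71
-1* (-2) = 2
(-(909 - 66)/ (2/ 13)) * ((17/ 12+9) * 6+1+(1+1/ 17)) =-24055005/ 68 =-353750.07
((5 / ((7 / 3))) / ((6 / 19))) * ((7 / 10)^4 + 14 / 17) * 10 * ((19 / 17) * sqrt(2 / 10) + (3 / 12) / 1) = 490789 / 27200 + 9324991 * sqrt(5) / 578000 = 54.12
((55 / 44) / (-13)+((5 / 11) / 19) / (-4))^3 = -0.00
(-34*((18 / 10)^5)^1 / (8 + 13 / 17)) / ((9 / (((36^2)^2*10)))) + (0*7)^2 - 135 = -12739086997731 / 93125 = -136795565.08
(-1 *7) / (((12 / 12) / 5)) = -35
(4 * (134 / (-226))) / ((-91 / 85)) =22780 / 10283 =2.22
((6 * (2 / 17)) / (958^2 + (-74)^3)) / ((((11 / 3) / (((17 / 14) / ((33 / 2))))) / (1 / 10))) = 3 / 1085303450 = 0.00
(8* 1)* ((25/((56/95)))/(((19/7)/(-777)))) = -97125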